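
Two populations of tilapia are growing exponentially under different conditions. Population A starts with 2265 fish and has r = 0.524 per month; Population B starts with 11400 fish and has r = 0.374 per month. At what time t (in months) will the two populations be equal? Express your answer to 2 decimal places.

10.77 months

Set 2265·e^(0.524t) = 11400·e^(0.374t).
e^((0.524 − 0.374)t) = 11400/2265 → e^(0.15·t) = 5.0331.
0.15·t = ln(5.0331) = 1.616, so t = 1.616/0.15 = 10.774.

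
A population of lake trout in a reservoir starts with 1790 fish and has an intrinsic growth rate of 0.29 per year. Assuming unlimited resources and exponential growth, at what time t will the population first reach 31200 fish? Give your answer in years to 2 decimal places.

9.86 years

Set N₀·e^(rt) = 31200: e^(0.29·t) = 31200/1790 = 17.43.
0.29·t = ln(17.43) = 2.8582, so t = 2.8582/0.29 = 9.8559.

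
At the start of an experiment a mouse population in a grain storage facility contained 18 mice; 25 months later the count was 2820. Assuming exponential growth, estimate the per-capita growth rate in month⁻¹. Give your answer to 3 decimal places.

From N(t) = N₀·e^(rt): e^(r·25) = 2820/18 = 156.67.
r·25 = ln(156.67) = 5.0541, so r = 5.0541/25 = 0.20216.

0.202 per month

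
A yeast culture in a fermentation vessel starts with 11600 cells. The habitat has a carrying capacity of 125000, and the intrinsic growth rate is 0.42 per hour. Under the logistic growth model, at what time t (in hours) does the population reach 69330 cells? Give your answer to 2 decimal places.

5.95 hours

A = (K − N₀)/N₀ = (125000 − 11600)/11600 = 9.7759.
Solve 125000/(1 + 9.7759·e^(−0.42t)) = 69330: 1 + 9.7759·e^(−0.42t) = 1.803, so e^(−0.42t) = 0.0821382.
−0.42·t = ln(0.0821382) = -2.4994, so t = 2.4994/0.42 = 5.9508.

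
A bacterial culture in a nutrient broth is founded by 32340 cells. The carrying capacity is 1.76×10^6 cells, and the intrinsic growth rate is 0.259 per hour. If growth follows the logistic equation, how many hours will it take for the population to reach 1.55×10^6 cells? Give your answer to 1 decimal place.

A = (K − N₀)/N₀ = (1.76×10^6 − 32340)/32340 = 53.422.
Solve 1.76×10^6/(1 + 53.422·e^(−0.259t)) = 1.55×10^6: 1 + 53.422·e^(−0.259t) = 1.1355, so e^(−0.259t) = 0.00253612.
−0.259·t = ln(0.00253612) = -5.9771, so t = 5.9771/0.259 = 23.078.

23.1 hours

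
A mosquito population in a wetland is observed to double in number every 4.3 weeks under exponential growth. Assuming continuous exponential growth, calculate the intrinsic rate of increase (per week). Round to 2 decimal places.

r = ln(2)/t_d = 0.6931/4.3 = 0.1612.

0.16 per week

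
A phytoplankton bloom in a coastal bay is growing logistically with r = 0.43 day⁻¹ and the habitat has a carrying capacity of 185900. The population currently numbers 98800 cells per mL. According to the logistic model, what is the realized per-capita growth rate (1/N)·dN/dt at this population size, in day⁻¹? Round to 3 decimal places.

0.201 per day

(1/N)·dN/dt = r(1 − N/K) = 0.43 × (1 − 98800/185900).
= 0.43 × 0.46853 = 0.20147.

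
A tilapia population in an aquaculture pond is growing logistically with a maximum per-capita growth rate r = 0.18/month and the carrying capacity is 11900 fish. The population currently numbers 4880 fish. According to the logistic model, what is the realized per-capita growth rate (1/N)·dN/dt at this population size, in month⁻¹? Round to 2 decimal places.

(1/N)·dN/dt = r(1 − N/K) = 0.18 × (1 − 4880/11900).
= 0.18 × 0.58992 = 0.10618.

0.11 per month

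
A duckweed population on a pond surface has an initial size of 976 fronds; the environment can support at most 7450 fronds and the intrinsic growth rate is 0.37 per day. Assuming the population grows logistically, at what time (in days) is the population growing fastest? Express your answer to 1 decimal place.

Logistic growth is fastest at N = K/2 = 3725.
A = (K − N₀)/N₀ = 6.6332. Set K/(1 + A·e^(−rt)) = K/2 → A·e^(−rt) = 1.
e^(−0.37t) = 1/6.6332 = 0.150757, so t = ln(6.6332)/0.37 = 1.8921/0.37 = 5.1137.

5.1 days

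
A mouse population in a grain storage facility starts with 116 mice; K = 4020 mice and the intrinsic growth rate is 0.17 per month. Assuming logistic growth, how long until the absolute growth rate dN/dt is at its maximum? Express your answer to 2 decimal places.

Logistic growth is fastest at N = K/2 = 2010.
A = (K − N₀)/N₀ = 33.655. Set K/(1 + A·e^(−rt)) = K/2 → A·e^(−rt) = 1.
e^(−0.17t) = 1/33.655 = 0.0297131, so t = ln(33.655)/0.17 = 3.5162/0.17 = 20.683.

20.68 months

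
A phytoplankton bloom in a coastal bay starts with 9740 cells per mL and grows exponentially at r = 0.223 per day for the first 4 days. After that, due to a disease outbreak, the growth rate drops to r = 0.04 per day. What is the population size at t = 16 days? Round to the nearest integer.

Phase 1: N(4) = 9740·e^(0.223×4) = 9740·e^0.892 = 23765.6.
Phase 2 runs for 16 − 4 = 12 days at r = 0.04.
N(16) = 23765.6·e^(0.04×12) = 23765.6·e^0.48 = 38407.1.

38407 cells per mL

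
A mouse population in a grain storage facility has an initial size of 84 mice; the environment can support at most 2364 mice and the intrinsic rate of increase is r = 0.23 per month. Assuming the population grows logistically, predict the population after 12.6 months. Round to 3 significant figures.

A = (K − N₀)/N₀ = (2364 − 84)/84 = 27.143.
N(t) = K/(1 + A·e^(−rt)) = 2364/(1 + 27.143×e^(−0.23×12.6)).
e^(−2.898) = 0.055133; denominator = 1 + 27.143×0.055133 = 2.4965.
N = 2364/2.4965 = 946.934.

947 mice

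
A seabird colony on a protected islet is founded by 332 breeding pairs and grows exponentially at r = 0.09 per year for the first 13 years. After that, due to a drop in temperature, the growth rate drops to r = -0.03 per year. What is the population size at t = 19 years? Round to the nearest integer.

Phase 1: N(13) = 332·e^(0.09×13) = 332·e^1.17 = 1069.7.
Phase 2 runs for 19 − 13 = 6 years at r = -0.03.
N(19) = 1069.7·e^(-0.03×6) = 1069.7·e^-0.18 = 893.49.

893 breeding pairs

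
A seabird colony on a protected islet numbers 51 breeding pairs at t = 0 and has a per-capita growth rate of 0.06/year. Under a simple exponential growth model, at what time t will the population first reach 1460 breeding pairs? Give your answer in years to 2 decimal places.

Set N₀·e^(rt) = 1460: e^(0.06·t) = 1460/51 = 28.627.
0.06·t = ln(28.627) = 3.3544, so t = 3.3544/0.06 = 55.906.

55.91 years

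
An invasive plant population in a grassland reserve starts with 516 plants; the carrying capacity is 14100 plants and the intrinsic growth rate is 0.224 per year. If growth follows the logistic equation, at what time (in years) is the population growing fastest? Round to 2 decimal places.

14.60 years

Logistic growth is fastest at N = K/2 = 7050.
A = (K − N₀)/N₀ = 26.326. Set K/(1 + A·e^(−rt)) = K/2 → A·e^(−rt) = 1.
e^(−0.224t) = 1/26.326 = 0.0379859, so t = ln(26.326)/0.224 = 3.2705/0.224 = 14.601.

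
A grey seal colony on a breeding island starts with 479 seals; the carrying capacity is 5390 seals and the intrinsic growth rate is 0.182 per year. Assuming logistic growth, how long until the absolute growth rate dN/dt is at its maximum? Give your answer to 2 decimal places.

12.79 years

Logistic growth is fastest at N = K/2 = 2695.
A = (K − N₀)/N₀ = 10.253. Set K/(1 + A·e^(−rt)) = K/2 → A·e^(−rt) = 1.
e^(−0.182t) = 1/10.253 = 0.0975361, so t = ln(10.253)/0.182 = 2.3275/0.182 = 12.789.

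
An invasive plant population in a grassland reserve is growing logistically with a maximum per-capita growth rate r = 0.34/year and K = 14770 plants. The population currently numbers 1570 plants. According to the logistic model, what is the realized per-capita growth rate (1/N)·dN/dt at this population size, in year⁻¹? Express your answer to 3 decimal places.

0.304 per year

(1/N)·dN/dt = r(1 − N/K) = 0.34 × (1 − 1570/14770).
= 0.34 × 0.8937 = 0.30386.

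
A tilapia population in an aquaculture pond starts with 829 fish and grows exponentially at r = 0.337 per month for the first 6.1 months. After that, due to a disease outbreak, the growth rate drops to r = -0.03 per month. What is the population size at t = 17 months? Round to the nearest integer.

4670 fish

Phase 1: N(6.1) = 829·e^(0.337×6.1) = 829·e^2.056 = 6476.4.
Phase 2 runs for 17 − 6.1 = 10.9 months at r = -0.03.
N(17) = 6476.4·e^(-0.03×10.9) = 6476.4·e^-0.327 = 4670.03.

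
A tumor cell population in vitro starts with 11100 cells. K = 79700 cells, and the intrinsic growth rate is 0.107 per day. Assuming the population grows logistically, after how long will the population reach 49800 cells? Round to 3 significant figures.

21.8 days

A = (K − N₀)/N₀ = (79700 − 11100)/11100 = 6.1802.
Solve 79700/(1 + 6.1802·e^(−0.107t)) = 49800: 1 + 6.1802·e^(−0.107t) = 1.6004, so e^(−0.107t) = 0.0971495.
−0.107·t = ln(0.0971495) = -2.3315, so t = 2.3315/0.107 = 21.79.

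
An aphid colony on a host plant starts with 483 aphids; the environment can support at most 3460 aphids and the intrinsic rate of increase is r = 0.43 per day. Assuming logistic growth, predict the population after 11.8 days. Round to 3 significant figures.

A = (K − N₀)/N₀ = (3460 − 483)/483 = 6.1636.
N(t) = K/(1 + A·e^(−rt)) = 3460/(1 + 6.1636×e^(−0.43×11.8)).
e^(−5.074) = 0.0062573; denominator = 1 + 6.1636×0.0062573 = 1.0386.
N = 3460/1.0386 = 3331.51.

3330 aphids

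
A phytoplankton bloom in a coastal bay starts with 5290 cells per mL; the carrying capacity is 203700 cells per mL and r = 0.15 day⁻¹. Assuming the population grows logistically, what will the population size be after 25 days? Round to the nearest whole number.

A = (K − N₀)/N₀ = (203700 − 5290)/5290 = 37.507.
N(t) = K/(1 + A·e^(−rt)) = 203700/(1 + 37.507×e^(−0.15×25)).
e^(−3.75) = 0.023518; denominator = 1 + 37.507×0.023518 = 1.8821.
N = 203700/1.8821 = 108232.

108232 cells per mL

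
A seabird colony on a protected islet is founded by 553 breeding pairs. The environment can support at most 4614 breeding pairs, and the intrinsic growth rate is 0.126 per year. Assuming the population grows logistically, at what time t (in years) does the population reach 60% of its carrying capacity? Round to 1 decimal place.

19.0 years

A = (K − N₀)/N₀ = (4614 − 553)/553 = 7.3436.
Solve 4614/(1 + 7.3436·e^(−0.126t)) = 2768.4: 1 + 7.3436·e^(−0.126t) = 1.6667, so e^(−0.126t) = 0.0907822.
−0.126·t = ln(0.0907822) = -2.3993, so t = 2.3993/0.126 = 19.042.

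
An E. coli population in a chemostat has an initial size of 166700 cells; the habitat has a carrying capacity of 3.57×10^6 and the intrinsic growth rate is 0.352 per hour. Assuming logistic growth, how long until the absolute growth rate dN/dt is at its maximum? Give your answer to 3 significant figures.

Logistic growth is fastest at N = K/2 = 1.785×10^6.
A = (K − N₀)/N₀ = 20.416. Set K/(1 + A·e^(−rt)) = K/2 → A·e^(−rt) = 1.
e^(−0.352t) = 1/20.416 = 0.0489819, so t = ln(20.416)/0.352 = 3.0163/0.352 = 8.569.

8.57 hours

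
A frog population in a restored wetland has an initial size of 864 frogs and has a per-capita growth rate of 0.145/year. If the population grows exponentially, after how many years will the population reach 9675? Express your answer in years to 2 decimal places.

Set N₀·e^(rt) = 9675: e^(0.145·t) = 9675/864 = 11.198.
0.145·t = ln(11.198) = 2.4157, so t = 2.4157/0.145 = 16.66.

16.66 years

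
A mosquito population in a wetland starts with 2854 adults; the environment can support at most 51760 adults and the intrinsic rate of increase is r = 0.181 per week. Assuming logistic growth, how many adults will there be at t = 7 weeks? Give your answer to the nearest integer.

8883 adults

A = (K − N₀)/N₀ = (51760 − 2854)/2854 = 17.136.
N(t) = K/(1 + A·e^(−rt)) = 51760/(1 + 17.136×e^(−0.181×7)).
e^(−1.267) = 0.28168; denominator = 1 + 17.136×0.28168 = 5.8268.
N = 51760/5.8268 = 8883.13.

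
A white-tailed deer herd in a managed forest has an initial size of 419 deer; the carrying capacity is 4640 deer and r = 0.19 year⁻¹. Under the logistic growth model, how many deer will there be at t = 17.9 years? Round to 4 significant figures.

A = (K − N₀)/N₀ = (4640 − 419)/419 = 10.074.
N(t) = K/(1 + A·e^(−rt)) = 4640/(1 + 10.074×e^(−0.19×17.9)).
e^(−3.401) = 0.03334; denominator = 1 + 10.074×0.03334 = 1.3359.
N = 4640/1.3359 = 3473.4.

3473 deer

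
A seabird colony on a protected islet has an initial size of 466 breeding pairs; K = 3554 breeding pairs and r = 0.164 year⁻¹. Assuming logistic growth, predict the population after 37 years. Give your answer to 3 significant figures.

3500 breeding pairs

A = (K − N₀)/N₀ = (3554 − 466)/466 = 6.6266.
N(t) = K/(1 + A·e^(−rt)) = 3554/(1 + 6.6266×e^(−0.164×37)).
e^(−6.068) = 0.0023158; denominator = 1 + 6.6266×0.0023158 = 1.0153.
N = 3554/1.0153 = 3500.28.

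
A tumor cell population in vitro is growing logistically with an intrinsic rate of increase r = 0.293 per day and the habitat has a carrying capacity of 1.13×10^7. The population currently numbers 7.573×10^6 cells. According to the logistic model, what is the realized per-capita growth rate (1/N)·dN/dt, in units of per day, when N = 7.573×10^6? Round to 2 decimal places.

(1/N)·dN/dt = r(1 − N/K) = 0.293 × (1 − 7.573×10^6/1.13×10^7).
= 0.293 × 0.32982 = 0.096638.

0.10 per day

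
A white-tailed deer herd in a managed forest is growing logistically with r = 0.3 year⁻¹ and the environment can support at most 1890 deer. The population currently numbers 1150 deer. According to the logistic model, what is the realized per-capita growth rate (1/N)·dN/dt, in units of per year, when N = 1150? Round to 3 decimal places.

(1/N)·dN/dt = r(1 − N/K) = 0.3 × (1 − 1150/1890).
= 0.3 × 0.39153 = 0.11746.

0.117 per year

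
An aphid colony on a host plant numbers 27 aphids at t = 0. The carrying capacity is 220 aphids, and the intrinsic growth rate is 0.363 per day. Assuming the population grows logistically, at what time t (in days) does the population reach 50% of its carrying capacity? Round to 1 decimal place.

5.4 days

A = (K − N₀)/N₀ = (220 − 27)/27 = 7.1481.
Solve 220/(1 + 7.1481·e^(−0.363t)) = 110: 1 + 7.1481·e^(−0.363t) = 2, so e^(−0.363t) = 0.139896.
−0.363·t = ln(0.139896) = -1.9669, so t = 1.9669/0.363 = 5.4183.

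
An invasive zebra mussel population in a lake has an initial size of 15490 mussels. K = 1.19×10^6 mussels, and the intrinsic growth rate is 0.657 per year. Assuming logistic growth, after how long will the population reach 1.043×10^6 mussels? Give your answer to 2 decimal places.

A = (K − N₀)/N₀ = (1.19×10^6 − 15490)/15490 = 75.824.
Solve 1.19×10^6/(1 + 75.824·e^(−0.657t)) = 1.043×10^6: 1 + 75.824·e^(−0.657t) = 1.1409, so e^(−0.657t) = 0.00185878.
−0.657·t = ln(0.00185878) = -6.2878, so t = 6.2878/0.657 = 9.5705.

9.57 years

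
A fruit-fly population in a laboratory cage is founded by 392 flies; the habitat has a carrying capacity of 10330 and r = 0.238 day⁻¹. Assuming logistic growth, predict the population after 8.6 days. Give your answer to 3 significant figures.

2420 flies

A = (K − N₀)/N₀ = (10330 − 392)/392 = 25.352.
N(t) = K/(1 + A·e^(−rt)) = 10330/(1 + 25.352×e^(−0.238×8.6)).
e^(−2.047) = 0.12915; denominator = 1 + 25.352×0.12915 = 4.2742.
N = 10330/4.2742 = 2416.85.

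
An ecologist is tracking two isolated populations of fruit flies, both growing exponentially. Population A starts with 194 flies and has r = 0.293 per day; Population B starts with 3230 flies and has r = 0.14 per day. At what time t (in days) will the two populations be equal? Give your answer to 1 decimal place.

18.4 days

Set 194·e^(0.293t) = 3230·e^(0.14t).
e^((0.293 − 0.14)t) = 3230/194 → e^(0.153·t) = 16.649.
0.153·t = ln(16.649) = 2.8124, so t = 2.8124/0.153 = 18.382.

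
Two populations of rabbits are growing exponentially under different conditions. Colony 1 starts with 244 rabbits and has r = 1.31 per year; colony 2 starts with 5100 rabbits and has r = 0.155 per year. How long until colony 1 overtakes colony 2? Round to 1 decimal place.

Set 244·e^(1.31t) = 5100·e^(0.155t).
e^((1.31 − 0.155)t) = 5100/244 → e^(1.155·t) = 20.902.
1.155·t = ln(20.902) = 3.0398, so t = 3.0398/1.155 = 2.6319.

2.6 years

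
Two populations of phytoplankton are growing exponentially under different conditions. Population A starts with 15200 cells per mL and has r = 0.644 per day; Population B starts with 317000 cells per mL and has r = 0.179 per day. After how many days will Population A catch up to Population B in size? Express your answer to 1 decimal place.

Set 15200·e^(0.644t) = 317000·e^(0.179t).
e^((0.644 − 0.179)t) = 317000/15200 → e^(0.465·t) = 20.855.
0.465·t = ln(20.855) = 3.0376, so t = 3.0376/0.465 = 6.5325.

6.5 days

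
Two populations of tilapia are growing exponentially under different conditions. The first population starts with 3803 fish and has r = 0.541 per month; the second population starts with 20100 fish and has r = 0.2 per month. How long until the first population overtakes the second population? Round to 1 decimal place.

4.9 months

Set 3803·e^(0.541t) = 20100·e^(0.2t).
e^((0.541 − 0.2)t) = 20100/3803 → e^(0.341·t) = 5.2853.
0.341·t = ln(5.2853) = 1.6649, so t = 1.6649/0.341 = 4.8825.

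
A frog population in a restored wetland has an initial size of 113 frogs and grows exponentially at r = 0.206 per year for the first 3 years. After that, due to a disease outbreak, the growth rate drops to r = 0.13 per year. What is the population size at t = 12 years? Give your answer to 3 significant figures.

Phase 1: N(3) = 113·e^(0.206×3) = 113·e^0.618 = 209.639.
Phase 2 runs for 12 − 3 = 9 years at r = 0.13.
N(12) = 209.639·e^(0.13×9) = 209.639·e^1.17 = 675.456.

675 frogs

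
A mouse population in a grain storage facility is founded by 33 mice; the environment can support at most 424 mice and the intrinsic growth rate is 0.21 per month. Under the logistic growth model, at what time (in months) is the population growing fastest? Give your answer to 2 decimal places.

11.77 months

Logistic growth is fastest at N = K/2 = 212.
A = (K − N₀)/N₀ = 11.848. Set K/(1 + A·e^(−rt)) = K/2 → A·e^(−rt) = 1.
e^(−0.21t) = 1/11.848 = 0.084399, so t = ln(11.848)/0.21 = 2.4722/0.21 = 11.772.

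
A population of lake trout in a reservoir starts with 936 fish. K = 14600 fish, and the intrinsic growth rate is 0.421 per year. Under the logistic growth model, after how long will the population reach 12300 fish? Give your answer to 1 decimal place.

10.4 years

A = (K − N₀)/N₀ = (14600 − 936)/936 = 14.598.
Solve 14600/(1 + 14.598·e^(−0.421t)) = 12300: 1 + 14.598·e^(−0.421t) = 1.187, so e^(−0.421t) = 0.0128092.
−0.421·t = ln(0.0128092) = -4.3576, so t = 4.3576/0.421 = 10.351.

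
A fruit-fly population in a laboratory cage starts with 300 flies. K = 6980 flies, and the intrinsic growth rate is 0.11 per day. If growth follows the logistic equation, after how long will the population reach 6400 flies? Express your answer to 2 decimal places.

A = (K − N₀)/N₀ = (6980 − 300)/300 = 22.267.
Solve 6980/(1 + 22.267·e^(−0.11t)) = 6400: 1 + 22.267·e^(−0.11t) = 1.0906, so e^(−0.11t) = 0.00406999.
−0.11·t = ln(0.00406999) = -5.5041, so t = 5.5041/0.11 = 50.037.

50.04 days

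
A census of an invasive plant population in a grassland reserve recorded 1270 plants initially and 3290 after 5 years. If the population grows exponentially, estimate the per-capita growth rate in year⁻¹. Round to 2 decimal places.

0.19 per year

From N(t) = N₀·e^(rt): e^(r·5) = 3290/1270 = 2.5906.
r·5 = ln(2.5906) = 0.95187, so r = 0.95187/5 = 0.19037.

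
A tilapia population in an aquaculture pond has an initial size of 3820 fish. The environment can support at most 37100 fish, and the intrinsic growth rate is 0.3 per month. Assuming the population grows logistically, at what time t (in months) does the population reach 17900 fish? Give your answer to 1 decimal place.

7.0 months

A = (K − N₀)/N₀ = (37100 − 3820)/3820 = 8.712.
Solve 37100/(1 + 8.712·e^(−0.3t)) = 17900: 1 + 8.712·e^(−0.3t) = 2.0726, so e^(−0.3t) = 0.12312.
−0.3·t = ln(0.12312) = -2.0946, so t = 2.0946/0.3 = 6.982.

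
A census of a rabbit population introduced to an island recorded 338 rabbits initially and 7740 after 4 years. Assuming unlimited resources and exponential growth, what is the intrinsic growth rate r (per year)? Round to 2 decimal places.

From N(t) = N₀·e^(rt): e^(r·4) = 7740/338 = 22.899.
r·4 = ln(22.899) = 3.1311, so r = 3.1311/4 = 0.78278.

0.78 per year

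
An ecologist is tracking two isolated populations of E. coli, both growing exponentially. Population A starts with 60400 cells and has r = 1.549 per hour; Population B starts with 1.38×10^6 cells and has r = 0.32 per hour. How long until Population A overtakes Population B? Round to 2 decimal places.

2.55 hours

Set 60400·e^(1.549t) = 1.38×10^6·e^(0.32t).
e^((1.549 − 0.32)t) = 1.38×10^6/60400 → e^(1.229·t) = 22.848.
1.229·t = ln(22.848) = 3.1288, so t = 3.1288/1.229 = 2.5459.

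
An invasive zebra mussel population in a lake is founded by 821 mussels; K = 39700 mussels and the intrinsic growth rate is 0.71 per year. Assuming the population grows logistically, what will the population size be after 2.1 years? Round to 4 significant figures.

A = (K − N₀)/N₀ = (39700 − 821)/821 = 47.356.
N(t) = K/(1 + A·e^(−rt)) = 39700/(1 + 47.356×e^(−0.71×2.1)).
e^(−1.491) = 0.22515; denominator = 1 + 47.356×0.22515 = 11.662.
N = 39700/11.662 = 3404.22.

3404 mussels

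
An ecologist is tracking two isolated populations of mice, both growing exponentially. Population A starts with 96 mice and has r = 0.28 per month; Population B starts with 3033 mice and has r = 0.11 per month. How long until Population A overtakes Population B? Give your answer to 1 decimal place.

Set 96·e^(0.28t) = 3033·e^(0.11t).
e^((0.28 − 0.11)t) = 3033/96 → e^(0.17·t) = 31.594.
0.17·t = ln(31.594) = 3.453, so t = 3.453/0.17 = 20.312.

20.3 months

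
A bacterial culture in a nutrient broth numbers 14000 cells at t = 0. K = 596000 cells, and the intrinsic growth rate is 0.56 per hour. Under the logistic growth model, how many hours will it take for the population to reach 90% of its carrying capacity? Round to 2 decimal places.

A = (K − N₀)/N₀ = (596000 − 14000)/14000 = 41.571.
Solve 596000/(1 + 41.571·e^(−0.56t)) = 536400: 1 + 41.571·e^(−0.56t) = 1.1111, so e^(−0.56t) = 0.00267278.
−0.56·t = ln(0.00267278) = -5.9246, so t = 5.9246/0.56 = 10.58.

10.58 hours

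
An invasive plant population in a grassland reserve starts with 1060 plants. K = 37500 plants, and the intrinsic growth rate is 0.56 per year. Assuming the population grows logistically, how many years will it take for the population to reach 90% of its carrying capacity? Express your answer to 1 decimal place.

10.2 years

A = (K − N₀)/N₀ = (37500 − 1060)/1060 = 34.377.
Solve 37500/(1 + 34.377·e^(−0.56t)) = 33750: 1 + 34.377·e^(−0.56t) = 1.1111, so e^(−0.56t) = 0.0032321.
−0.56·t = ln(0.0032321) = -5.7346, so t = 5.7346/0.56 = 10.24.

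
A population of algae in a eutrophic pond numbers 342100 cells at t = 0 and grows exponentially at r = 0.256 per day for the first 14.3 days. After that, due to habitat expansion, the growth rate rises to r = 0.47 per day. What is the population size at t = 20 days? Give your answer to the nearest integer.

193862242 cells

Phase 1: N(14.3) = 342100·e^(0.256×14.3) = 342100·e^3.661 = 1.330511×10^7.
Phase 2 runs for 20 − 14.3 = 5.7 days at r = 0.47.
N(20) = 1.330511×10^7·e^(0.47×5.7) = 1.330511×10^7·e^2.679 = 1.938622×10^8.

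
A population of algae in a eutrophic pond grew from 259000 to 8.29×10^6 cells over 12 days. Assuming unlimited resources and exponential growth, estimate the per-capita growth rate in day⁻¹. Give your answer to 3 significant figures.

From N(t) = N₀·e^(rt): e^(r·12) = 8.29×10^6/259000 = 32.008.
r·12 = ln(32.008) = 3.466, so r = 3.466/12 = 0.28883.

0.289 per day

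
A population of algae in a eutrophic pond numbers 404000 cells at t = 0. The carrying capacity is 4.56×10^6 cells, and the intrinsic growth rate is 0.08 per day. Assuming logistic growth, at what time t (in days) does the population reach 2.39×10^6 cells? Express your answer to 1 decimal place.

30.3 days

A = (K − N₀)/N₀ = (4.56×10^6 − 404000)/404000 = 10.287.
Solve 4.56×10^6/(1 + 10.287·e^(−0.08t)) = 2.39×10^6: 1 + 10.287·e^(−0.08t) = 1.9079, so e^(−0.08t) = 0.0882608.
−0.08·t = ln(0.0882608) = -2.4275, so t = 2.4275/0.08 = 30.343.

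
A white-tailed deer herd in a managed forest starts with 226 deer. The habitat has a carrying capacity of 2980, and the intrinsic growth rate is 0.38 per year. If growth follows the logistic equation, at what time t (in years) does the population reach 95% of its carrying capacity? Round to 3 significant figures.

A = (K − N₀)/N₀ = (2980 − 226)/226 = 12.186.
Solve 2980/(1 + 12.186·e^(−0.38t)) = 2831: 1 + 12.186·e^(−0.38t) = 1.0526, so e^(−0.38t) = 0.00431908.
−0.38·t = ln(0.00431908) = -5.4447, so t = 5.4447/0.38 = 14.328.

14.3 years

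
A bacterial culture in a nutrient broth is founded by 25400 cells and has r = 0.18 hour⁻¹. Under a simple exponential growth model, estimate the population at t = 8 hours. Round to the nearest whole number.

N(t) = N₀·e^(rt) = 25400 × e^(0.18×8) = 25400 × e^1.44.
e^1.44 ≈ 4.2207, so N ≈ 25400 × 4.2207 = 107206.

107206 cells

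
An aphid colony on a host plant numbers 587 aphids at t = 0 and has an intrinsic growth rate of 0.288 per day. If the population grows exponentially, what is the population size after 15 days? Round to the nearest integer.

N(t) = N₀·e^(rt) = 587 × e^(0.288×15) = 587 × e^4.32.
e^4.32 ≈ 75.189, so N ≈ 587 × 75.189 = 44135.7.

44136 aphids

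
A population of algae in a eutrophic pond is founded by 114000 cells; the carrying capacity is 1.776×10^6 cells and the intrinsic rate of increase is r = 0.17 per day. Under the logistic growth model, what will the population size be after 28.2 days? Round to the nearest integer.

A = (K − N₀)/N₀ = (1.776×10^6 − 114000)/114000 = 14.579.
N(t) = K/(1 + A·e^(−rt)) = 1.776×10^6/(1 + 14.579×e^(−0.17×28.2)).
e^(−4.794) = 0.0082793; denominator = 1 + 14.579×0.0082793 = 1.1207.
N = 1.776×10^6/1.1207 = 1.584719×10^6.

1584719 cells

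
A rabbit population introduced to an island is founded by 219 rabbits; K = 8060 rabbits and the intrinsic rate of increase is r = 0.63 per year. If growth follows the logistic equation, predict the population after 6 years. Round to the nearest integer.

4436 rabbits

A = (K − N₀)/N₀ = (8060 − 219)/219 = 35.804.
N(t) = K/(1 + A·e^(−rt)) = 8060/(1 + 35.804×e^(−0.63×6)).
e^(−3.78) = 0.022823; denominator = 1 + 35.804×0.022823 = 1.8171.
N = 8060/1.8171 = 4435.55.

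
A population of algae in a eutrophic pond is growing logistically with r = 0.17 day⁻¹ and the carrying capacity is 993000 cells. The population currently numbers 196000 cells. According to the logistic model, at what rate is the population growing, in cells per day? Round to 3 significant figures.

dN/dt = rN(1 − N/K) = 0.17 × 196000 × (1 − 196000/993000).
1 − 196000/993000 = 0.80262; dN/dt = 0.17 × 196000 × 0.80262 = 26743.

26700 cells per day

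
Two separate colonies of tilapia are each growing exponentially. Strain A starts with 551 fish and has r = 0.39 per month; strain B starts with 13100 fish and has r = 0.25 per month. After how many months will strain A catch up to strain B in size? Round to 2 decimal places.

Set 551·e^(0.39t) = 13100·e^(0.25t).
e^((0.39 − 0.25)t) = 13100/551 → e^(0.14·t) = 23.775.
0.14·t = ln(23.775) = 3.1686, so t = 3.1686/0.14 = 22.633.

22.63 months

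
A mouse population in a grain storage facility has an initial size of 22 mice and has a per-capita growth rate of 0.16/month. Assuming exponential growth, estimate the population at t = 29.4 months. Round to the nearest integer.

N(t) = N₀·e^(rt) = 22 × e^(0.16×29.4) = 22 × e^4.704.
e^4.704 ≈ 110.39, so N ≈ 22 × 110.39 = 2428.53.

2429 mice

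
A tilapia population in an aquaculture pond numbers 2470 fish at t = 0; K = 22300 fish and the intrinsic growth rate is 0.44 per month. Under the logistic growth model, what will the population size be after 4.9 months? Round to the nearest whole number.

11557 fish

A = (K − N₀)/N₀ = (22300 − 2470)/2470 = 8.0283.
N(t) = K/(1 + A·e^(−rt)) = 22300/(1 + 8.0283×e^(−0.44×4.9)).
e^(−2.156) = 0.11579; denominator = 1 + 8.0283×0.11579 = 1.9296.
N = 22300/1.9296 = 11556.9.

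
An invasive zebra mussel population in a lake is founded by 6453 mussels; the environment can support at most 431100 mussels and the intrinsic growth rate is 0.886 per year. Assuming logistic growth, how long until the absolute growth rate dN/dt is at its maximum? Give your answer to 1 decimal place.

4.7 years

Logistic growth is fastest at N = K/2 = 215550.
A = (K − N₀)/N₀ = 65.806. Set K/(1 + A·e^(−rt)) = K/2 → A·e^(−rt) = 1.
e^(−0.886t) = 1/65.806 = 0.0151962, so t = ln(65.806)/0.886 = 4.1867/0.886 = 4.7254.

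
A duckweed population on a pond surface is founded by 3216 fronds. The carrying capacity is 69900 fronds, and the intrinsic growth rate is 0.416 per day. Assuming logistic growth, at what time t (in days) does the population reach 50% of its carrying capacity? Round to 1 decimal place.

A = (K − N₀)/N₀ = (69900 − 3216)/3216 = 20.735.
Solve 69900/(1 + 20.735·e^(−0.416t)) = 34950: 1 + 20.735·e^(−0.416t) = 2, so e^(−0.416t) = 0.0482275.
−0.416·t = ln(0.0482275) = -3.0318, so t = 3.0318/0.416 = 7.288.

7.3 days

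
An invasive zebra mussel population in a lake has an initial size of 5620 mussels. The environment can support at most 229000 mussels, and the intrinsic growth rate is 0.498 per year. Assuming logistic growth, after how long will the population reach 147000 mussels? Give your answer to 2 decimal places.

A = (K − N₀)/N₀ = (229000 − 5620)/5620 = 39.747.
Solve 229000/(1 + 39.747·e^(−0.498t)) = 147000: 1 + 39.747·e^(−0.498t) = 1.5578, so e^(−0.498t) = 0.0140342.
−0.498·t = ln(0.0140342) = -4.2663, so t = 4.2663/0.498 = 8.5668.

8.57 years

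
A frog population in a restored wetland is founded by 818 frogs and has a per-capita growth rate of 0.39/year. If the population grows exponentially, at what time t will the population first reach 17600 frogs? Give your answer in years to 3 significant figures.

7.87 years

Set N₀·e^(rt) = 17600: e^(0.39·t) = 17600/818 = 21.516.
0.39·t = ln(21.516) = 3.0688, so t = 3.0688/0.39 = 7.8687.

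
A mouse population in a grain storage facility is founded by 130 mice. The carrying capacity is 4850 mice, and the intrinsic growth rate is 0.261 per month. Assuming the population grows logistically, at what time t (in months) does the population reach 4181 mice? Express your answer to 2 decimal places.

20.78 months

A = (K − N₀)/N₀ = (4850 − 130)/130 = 36.308.
Solve 4850/(1 + 36.308·e^(−0.261t)) = 4181: 1 + 36.308·e^(−0.261t) = 1.16, so e^(−0.261t) = 0.00440704.
−0.261·t = ln(0.00440704) = -5.4246, so t = 5.4246/0.261 = 20.784.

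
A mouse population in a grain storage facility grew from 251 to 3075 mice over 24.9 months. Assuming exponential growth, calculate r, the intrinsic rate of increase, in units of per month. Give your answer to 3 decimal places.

0.101 per month

From N(t) = N₀·e^(rt): e^(r·24.9) = 3075/251 = 12.251.
r·24.9 = ln(12.251) = 2.5056, so r = 2.5056/24.9 = 0.10063.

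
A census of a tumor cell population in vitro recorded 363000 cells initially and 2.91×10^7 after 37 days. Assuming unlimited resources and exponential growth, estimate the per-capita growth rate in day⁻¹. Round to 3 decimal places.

From N(t) = N₀·e^(rt): e^(r·37) = 2.91×10^7/363000 = 80.165.
r·37 = ln(80.165) = 4.3841, so r = 4.3841/37 = 0.11849.

0.118 per day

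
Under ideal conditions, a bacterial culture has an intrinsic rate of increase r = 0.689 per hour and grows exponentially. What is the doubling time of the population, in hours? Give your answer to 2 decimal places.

1.01 hours

Doubling time t_d = ln(2)/r = 0.6931/0.689 = 1.006.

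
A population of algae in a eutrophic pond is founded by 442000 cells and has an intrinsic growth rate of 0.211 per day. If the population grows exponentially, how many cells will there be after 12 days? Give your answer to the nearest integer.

N(t) = N₀·e^(rt) = 442000 × e^(0.211×12) = 442000 × e^2.532.
e^2.532 ≈ 12.579, so N ≈ 442000 × 12.579 = 5.559758×10^6.

5559758 cells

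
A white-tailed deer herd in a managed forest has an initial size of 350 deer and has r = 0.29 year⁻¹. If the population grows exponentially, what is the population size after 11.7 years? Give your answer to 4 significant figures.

10410 deer

N(t) = N₀·e^(rt) = 350 × e^(0.29×11.7) = 350 × e^3.393.
e^3.393 ≈ 29.755, so N ≈ 350 × 29.755 = 10414.3.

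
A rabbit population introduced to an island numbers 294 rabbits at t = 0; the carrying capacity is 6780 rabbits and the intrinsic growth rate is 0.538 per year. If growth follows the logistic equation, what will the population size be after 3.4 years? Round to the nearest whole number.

A = (K − N₀)/N₀ = (6780 − 294)/294 = 22.061.
N(t) = K/(1 + A·e^(−rt)) = 6780/(1 + 22.061×e^(−0.538×3.4)).
e^(−1.829) = 0.16054; denominator = 1 + 22.061×0.16054 = 4.5418.
N = 6780/4.5418 = 1492.82.

1493 rabbits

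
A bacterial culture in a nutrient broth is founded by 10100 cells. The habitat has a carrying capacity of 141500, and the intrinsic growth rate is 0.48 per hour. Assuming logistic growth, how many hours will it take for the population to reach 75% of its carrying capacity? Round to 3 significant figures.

7.63 hours

A = (K − N₀)/N₀ = (141500 − 10100)/10100 = 13.01.
Solve 141500/(1 + 13.01·e^(−0.48t)) = 106125: 1 + 13.01·e^(−0.48t) = 1.3333, so e^(−0.48t) = 0.0256215.
−0.48·t = ln(0.0256215) = -3.6643, so t = 3.6643/0.48 = 7.634.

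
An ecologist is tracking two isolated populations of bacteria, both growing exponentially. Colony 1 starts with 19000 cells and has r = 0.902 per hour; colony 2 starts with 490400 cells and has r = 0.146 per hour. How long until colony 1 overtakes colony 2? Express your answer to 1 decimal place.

4.3 hours

Set 19000·e^(0.902t) = 490400·e^(0.146t).
e^((0.902 − 0.146)t) = 490400/19000 → e^(0.756·t) = 25.811.
0.756·t = ln(25.811) = 3.2508, so t = 3.2508/0.756 = 4.3.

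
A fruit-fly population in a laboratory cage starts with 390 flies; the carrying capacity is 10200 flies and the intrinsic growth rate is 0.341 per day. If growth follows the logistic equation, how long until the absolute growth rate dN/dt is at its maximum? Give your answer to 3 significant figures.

Logistic growth is fastest at N = K/2 = 5100.
A = (K − N₀)/N₀ = 25.154. Set K/(1 + A·e^(−rt)) = K/2 → A·e^(−rt) = 1.
e^(−0.341t) = 1/25.154 = 0.0397554, so t = ln(25.154)/0.341 = 3.225/0.341 = 9.4575.

9.46 days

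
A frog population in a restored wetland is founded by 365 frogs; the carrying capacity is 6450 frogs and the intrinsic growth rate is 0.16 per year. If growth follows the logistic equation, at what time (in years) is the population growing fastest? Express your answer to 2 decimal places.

Logistic growth is fastest at N = K/2 = 3225.
A = (K − N₀)/N₀ = 16.671. Set K/(1 + A·e^(−rt)) = K/2 → A·e^(−rt) = 1.
e^(−0.16t) = 1/16.671 = 0.0599836, so t = ln(16.671)/0.16 = 2.8137/0.16 = 17.586.

17.59 years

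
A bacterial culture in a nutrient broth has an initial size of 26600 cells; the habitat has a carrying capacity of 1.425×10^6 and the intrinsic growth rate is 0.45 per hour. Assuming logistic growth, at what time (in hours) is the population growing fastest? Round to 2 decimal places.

8.80 hours

Logistic growth is fastest at N = K/2 = 712500.
A = (K − N₀)/N₀ = 52.571. Set K/(1 + A·e^(−rt)) = K/2 → A·e^(−rt) = 1.
e^(−0.45t) = 1/52.571 = 0.0190217, so t = ln(52.571)/0.45 = 3.9622/0.45 = 8.8048.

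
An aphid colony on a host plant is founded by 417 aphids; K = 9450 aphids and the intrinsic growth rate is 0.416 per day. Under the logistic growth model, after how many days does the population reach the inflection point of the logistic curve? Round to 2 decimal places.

Logistic growth is fastest at N = K/2 = 4725.
A = (K − N₀)/N₀ = 21.662. Set K/(1 + A·e^(−rt)) = K/2 → A·e^(−rt) = 1.
e^(−0.416t) = 1/21.662 = 0.0461641, so t = ln(21.662)/0.416 = 3.0756/0.416 = 7.3932.

7.39 days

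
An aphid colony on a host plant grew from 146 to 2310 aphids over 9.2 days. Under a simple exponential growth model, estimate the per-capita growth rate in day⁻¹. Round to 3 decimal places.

0.300 per day

From N(t) = N₀·e^(rt): e^(r·9.2) = 2310/146 = 15.822.
r·9.2 = ln(15.822) = 2.7614, so r = 2.7614/9.2 = 0.30015.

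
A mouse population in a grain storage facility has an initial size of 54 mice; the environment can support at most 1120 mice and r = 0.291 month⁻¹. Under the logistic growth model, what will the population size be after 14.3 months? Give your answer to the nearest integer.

A = (K − N₀)/N₀ = (1120 − 54)/54 = 19.741.
N(t) = K/(1 + A·e^(−rt)) = 1120/(1 + 19.741×e^(−0.291×14.3)).
e^(−4.161) = 0.015587; denominator = 1 + 19.741×0.015587 = 1.3077.
N = 1120/1.3077 = 856.463.

856 mice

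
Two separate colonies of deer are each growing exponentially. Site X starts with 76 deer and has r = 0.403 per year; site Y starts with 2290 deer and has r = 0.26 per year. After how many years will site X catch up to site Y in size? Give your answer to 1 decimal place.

23.8 years

Set 76·e^(0.403t) = 2290·e^(0.26t).
e^((0.403 − 0.26)t) = 2290/76 → e^(0.143·t) = 30.132.
0.143·t = ln(30.132) = 3.4056, so t = 3.4056/0.143 = 23.815.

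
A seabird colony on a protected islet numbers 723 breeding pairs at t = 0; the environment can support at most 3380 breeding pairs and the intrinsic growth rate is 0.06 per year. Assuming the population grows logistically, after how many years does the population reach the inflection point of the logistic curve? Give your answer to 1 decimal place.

Logistic growth is fastest at N = K/2 = 1690.
A = (K − N₀)/N₀ = 3.675. Set K/(1 + A·e^(−rt)) = K/2 → A·e^(−rt) = 1.
e^(−0.06t) = 1/3.675 = 0.272111, so t = ln(3.675)/0.06 = 1.3015/0.06 = 21.692.

21.7 years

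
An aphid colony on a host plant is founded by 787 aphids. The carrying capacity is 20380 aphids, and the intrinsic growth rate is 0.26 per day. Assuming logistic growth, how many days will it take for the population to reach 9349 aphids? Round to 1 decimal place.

11.7 days

A = (K − N₀)/N₀ = (20380 − 787)/787 = 24.896.
Solve 20380/(1 + 24.896·e^(−0.26t)) = 9349: 1 + 24.896·e^(−0.26t) = 2.1799, so e^(−0.26t) = 0.047394.
−0.26·t = ln(0.047394) = -3.0493, so t = 3.0493/0.26 = 11.728.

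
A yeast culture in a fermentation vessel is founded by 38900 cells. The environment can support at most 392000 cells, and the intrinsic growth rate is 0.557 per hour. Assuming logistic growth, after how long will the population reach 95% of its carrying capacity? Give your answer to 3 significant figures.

9.25 hours

A = (K − N₀)/N₀ = (392000 − 38900)/38900 = 9.0771.
Solve 392000/(1 + 9.0771·e^(−0.557t)) = 372400: 1 + 9.0771·e^(−0.557t) = 1.0526, so e^(−0.557t) = 0.00579827.
−0.557·t = ln(0.00579827) = -5.1502, so t = 5.1502/0.557 = 9.2463.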